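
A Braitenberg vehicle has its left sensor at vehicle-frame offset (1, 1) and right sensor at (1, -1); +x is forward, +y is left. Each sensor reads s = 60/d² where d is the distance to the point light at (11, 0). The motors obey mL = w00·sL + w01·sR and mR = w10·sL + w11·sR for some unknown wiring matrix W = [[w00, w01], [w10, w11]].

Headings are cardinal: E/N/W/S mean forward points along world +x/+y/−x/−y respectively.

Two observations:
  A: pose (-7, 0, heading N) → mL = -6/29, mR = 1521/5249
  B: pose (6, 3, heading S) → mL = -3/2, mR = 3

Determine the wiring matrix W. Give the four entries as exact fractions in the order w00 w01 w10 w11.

0 -1 1/2 1

obs A: pose=(-7,0,N) → sL=30/181, sR=6/29, mL=-6/29, mR=1521/5249
obs B: pose=(6,3,S) → sL=3, sR=3/2, mL=-3/2, mR=3
sensor matrix S = [[30/181, 6/29], [3, 3/2]]; det S = -1953/5249
solve [mL_A; mL_B] = S·[w00; w01] and [mR_A; mR_B] = S·[w10; w11]:
  w00 = 0, w01 = -1, w10 = 1/2, w11 = 1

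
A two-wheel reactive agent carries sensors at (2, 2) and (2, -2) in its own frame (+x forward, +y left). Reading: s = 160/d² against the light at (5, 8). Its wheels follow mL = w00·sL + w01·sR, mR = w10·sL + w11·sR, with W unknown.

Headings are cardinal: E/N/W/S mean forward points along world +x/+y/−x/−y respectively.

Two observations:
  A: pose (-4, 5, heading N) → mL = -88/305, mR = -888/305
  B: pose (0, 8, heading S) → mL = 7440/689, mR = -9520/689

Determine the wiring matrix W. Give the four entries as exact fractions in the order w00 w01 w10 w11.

obs A: pose=(-4,5,N) → sL=80/61, sR=16/5, mL=-88/305, mR=-888/305
obs B: pose=(0,8,S) → sL=160/13, sR=160/53, mL=7440/689, mR=-9520/689
sensor matrix S = [[80/61, 16/5], [160/13, 160/53]]; det S = -1488896/42029
solve [mL_A; mL_B] = S·[w00; w01] and [mR_A; mR_B] = S·[w10; w11]:
  w00 = 1, w01 = -1/2, w10 = -1, w11 = -1/2

1 -1/2 -1 -1/2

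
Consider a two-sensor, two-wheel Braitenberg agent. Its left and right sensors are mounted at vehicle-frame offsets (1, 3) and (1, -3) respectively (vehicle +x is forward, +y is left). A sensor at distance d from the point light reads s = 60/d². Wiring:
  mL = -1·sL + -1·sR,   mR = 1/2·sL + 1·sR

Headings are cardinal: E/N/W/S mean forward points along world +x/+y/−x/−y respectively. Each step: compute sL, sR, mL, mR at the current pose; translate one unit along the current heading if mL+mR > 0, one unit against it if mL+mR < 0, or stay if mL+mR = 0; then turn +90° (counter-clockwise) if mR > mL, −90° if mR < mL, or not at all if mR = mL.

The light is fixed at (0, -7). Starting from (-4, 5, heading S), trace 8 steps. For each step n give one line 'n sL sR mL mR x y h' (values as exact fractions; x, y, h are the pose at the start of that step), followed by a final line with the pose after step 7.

n=0: pose=(-4,5,S); sL=30/61, sR=6/17; mL=-876/1037, mR=621/1037; mL+mR=-15/61 → advance -1; mR−mL=1497/1037 → turn +1·90°
n=1: pose=(-4,6,E); sL=12/53, sR=60/109; mL=-4488/5777, mR=3834/5777; mL+mR=-6/53 → advance -1; mR−mL=8322/5777 → turn +1·90°
n=2: pose=(-5,6,N); sL=3/13, sR=3/10; mL=-69/130, mR=27/65; mL+mR=-3/26 → advance -1; mR−mL=123/130 → turn +1·90°
n=3: pose=(-5,5,W); sL=20/39, sR=20/87; mL=-280/377, mR=550/1131; mL+mR=-10/39 → advance -1; mR−mL=1390/1131 → turn +1·90°
n=4: pose=(-4,5,S); sL=30/61, sR=6/17; mL=-876/1037, mR=621/1037; mL+mR=-15/61 → advance -1; mR−mL=1497/1037 → turn +1·90°
n=5: pose=(-4,6,E); sL=12/53, sR=60/109; mL=-4488/5777, mR=3834/5777; mL+mR=-6/53 → advance -1; mR−mL=8322/5777 → turn +1·90°
n=6: pose=(-5,6,N); sL=3/13, sR=3/10; mL=-69/130, mR=27/65; mL+mR=-3/26 → advance -1; mR−mL=123/130 → turn +1·90°
n=7: pose=(-5,5,W); sL=20/39, sR=20/87; mL=-280/377, mR=550/1131; mL+mR=-10/39 → advance -1; mR−mL=1390/1131 → turn +1·90°

0 30/61 6/17 -876/1037 621/1037 -4 5 S
1 12/53 60/109 -4488/5777 3834/5777 -4 6 E
2 3/13 3/10 -69/130 27/65 -5 6 N
3 20/39 20/87 -280/377 550/1131 -5 5 W
4 30/61 6/17 -876/1037 621/1037 -4 5 S
5 12/53 60/109 -4488/5777 3834/5777 -4 6 E
6 3/13 3/10 -69/130 27/65 -5 6 N
7 20/39 20/87 -280/377 550/1131 -5 5 W
final -4 5 S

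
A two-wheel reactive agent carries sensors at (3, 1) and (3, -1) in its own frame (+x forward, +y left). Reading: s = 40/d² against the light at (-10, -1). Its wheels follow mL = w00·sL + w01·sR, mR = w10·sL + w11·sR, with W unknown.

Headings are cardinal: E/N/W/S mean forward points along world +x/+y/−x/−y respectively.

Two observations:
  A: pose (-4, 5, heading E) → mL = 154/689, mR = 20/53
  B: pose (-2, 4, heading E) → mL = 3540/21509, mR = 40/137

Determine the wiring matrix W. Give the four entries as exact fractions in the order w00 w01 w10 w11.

-1/2 1 0 1

obs A: pose=(-4,5,E) → sL=4/13, sR=20/53, mL=154/689, mR=20/53
obs B: pose=(-2,4,E) → sL=40/157, sR=40/137, mL=3540/21509, mR=40/137
sensor matrix S = [[4/13, 20/53], [40/157, 40/137]]; det S = -93440/14819701
solve [mL_A; mL_B] = S·[w00; w01] and [mR_A; mR_B] = S·[w10; w11]:
  w00 = -1/2, w01 = 1, w10 = 0, w11 = 1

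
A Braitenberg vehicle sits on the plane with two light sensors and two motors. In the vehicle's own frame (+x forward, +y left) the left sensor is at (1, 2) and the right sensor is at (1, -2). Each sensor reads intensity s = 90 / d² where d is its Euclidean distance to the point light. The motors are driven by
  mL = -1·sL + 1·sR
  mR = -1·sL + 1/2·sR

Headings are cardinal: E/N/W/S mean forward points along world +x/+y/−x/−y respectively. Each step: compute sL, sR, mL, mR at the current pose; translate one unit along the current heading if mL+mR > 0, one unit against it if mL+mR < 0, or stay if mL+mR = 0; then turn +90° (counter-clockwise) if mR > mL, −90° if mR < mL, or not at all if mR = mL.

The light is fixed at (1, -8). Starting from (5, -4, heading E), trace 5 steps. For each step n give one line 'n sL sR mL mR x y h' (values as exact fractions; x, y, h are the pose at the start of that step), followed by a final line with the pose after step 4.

0 90/61 90/29 2880/1769 135/1769 5 -4 E
1 45/29 5 100/29 55/58 6 -4 S
2 90/17 90/41 -2160/697 -2925/697 6 -5 W
3 45/16 9/8 -27/16 -9/4 7 -5 N
4 18/13 90/49 288/637 -297/637 7 -6 E
final 6 -6 S

n=0: pose=(5,-4,E); sL=90/61, sR=90/29; mL=2880/1769, mR=135/1769; mL+mR=3015/1769 → advance +1; mR−mL=-45/29 → turn -1·90°
n=1: pose=(6,-4,S); sL=45/29, sR=5; mL=100/29, mR=55/58; mL+mR=255/58 → advance +1; mR−mL=-5/2 → turn -1·90°
n=2: pose=(6,-5,W); sL=90/17, sR=90/41; mL=-2160/697, mR=-2925/697; mL+mR=-5085/697 → advance -1; mR−mL=-45/41 → turn -1·90°
n=3: pose=(7,-5,N); sL=45/16, sR=9/8; mL=-27/16, mR=-9/4; mL+mR=-63/16 → advance -1; mR−mL=-9/16 → turn -1·90°
n=4: pose=(7,-6,E); sL=18/13, sR=90/49; mL=288/637, mR=-297/637; mL+mR=-9/637 → advance -1; mR−mL=-45/49 → turn -1·90°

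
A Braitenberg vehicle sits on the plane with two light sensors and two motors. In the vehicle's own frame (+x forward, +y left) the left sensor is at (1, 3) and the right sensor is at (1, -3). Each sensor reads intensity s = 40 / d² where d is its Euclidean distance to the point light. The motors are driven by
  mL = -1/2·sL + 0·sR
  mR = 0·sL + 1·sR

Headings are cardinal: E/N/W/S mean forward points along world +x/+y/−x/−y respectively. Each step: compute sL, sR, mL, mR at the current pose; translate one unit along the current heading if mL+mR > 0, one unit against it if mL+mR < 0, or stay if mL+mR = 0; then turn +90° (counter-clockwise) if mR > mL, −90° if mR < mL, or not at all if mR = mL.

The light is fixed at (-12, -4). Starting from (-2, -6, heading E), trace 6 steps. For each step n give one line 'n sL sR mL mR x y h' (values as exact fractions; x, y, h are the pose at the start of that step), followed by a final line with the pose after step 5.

n=0: pose=(-2,-6,E); sL=20/61, sR=20/73; mL=-10/61, mR=20/73; mL+mR=490/4453 → advance +1; mR−mL=1950/4453 → turn +1·90°
n=1: pose=(-1,-6,N); sL=8/13, sR=40/197; mL=-4/13, mR=40/197; mL+mR=-268/2561 → advance -1; mR−mL=1308/2561 → turn +1·90°
n=2: pose=(-1,-7,W); sL=5/17, sR=2/5; mL=-5/34, mR=2/5; mL+mR=43/170 → advance +1; mR−mL=93/170 → turn +1·90°
n=3: pose=(-2,-7,S); sL=8/37, sR=8/13; mL=-4/37, mR=8/13; mL+mR=244/481 → advance +1; mR−mL=348/481 → turn +1·90°
n=4: pose=(-2,-8,E); sL=20/61, sR=4/17; mL=-10/61, mR=4/17; mL+mR=74/1037 → advance +1; mR−mL=414/1037 → turn +1·90°
n=5: pose=(-1,-8,N); sL=40/73, sR=8/41; mL=-20/73, mR=8/41; mL+mR=-236/2993 → advance -1; mR−mL=1404/2993 → turn +1·90°

0 20/61 20/73 -10/61 20/73 -2 -6 E
1 8/13 40/197 -4/13 40/197 -1 -6 N
2 5/17 2/5 -5/34 2/5 -1 -7 W
3 8/37 8/13 -4/37 8/13 -2 -7 S
4 20/61 4/17 -10/61 4/17 -2 -8 E
5 40/73 8/41 -20/73 8/41 -1 -8 N
final -1 -9 W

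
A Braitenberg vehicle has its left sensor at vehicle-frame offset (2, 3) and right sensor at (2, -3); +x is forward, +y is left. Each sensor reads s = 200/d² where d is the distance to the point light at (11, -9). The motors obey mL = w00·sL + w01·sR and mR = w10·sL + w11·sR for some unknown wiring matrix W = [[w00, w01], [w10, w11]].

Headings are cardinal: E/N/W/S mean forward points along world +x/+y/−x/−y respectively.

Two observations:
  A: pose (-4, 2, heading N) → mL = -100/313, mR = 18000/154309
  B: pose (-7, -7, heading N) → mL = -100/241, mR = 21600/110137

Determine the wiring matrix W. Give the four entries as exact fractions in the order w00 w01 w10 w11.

0 -1/2 -1/2 1/2

obs A: pose=(-4,2,N) → sL=200/493, sR=200/313, mL=-100/313, mR=18000/154309
obs B: pose=(-7,-7,N) → sL=200/457, sR=200/241, mL=-100/241, mR=21600/110137
sensor matrix S = [[200/493, 200/313], [200/457, 200/241]]; det S = 969120000/16995130333
solve [mL_A; mL_B] = S·[w00; w01] and [mR_A; mR_B] = S·[w10; w11]:
  w00 = 0, w01 = -1/2, w10 = -1/2, w11 = 1/2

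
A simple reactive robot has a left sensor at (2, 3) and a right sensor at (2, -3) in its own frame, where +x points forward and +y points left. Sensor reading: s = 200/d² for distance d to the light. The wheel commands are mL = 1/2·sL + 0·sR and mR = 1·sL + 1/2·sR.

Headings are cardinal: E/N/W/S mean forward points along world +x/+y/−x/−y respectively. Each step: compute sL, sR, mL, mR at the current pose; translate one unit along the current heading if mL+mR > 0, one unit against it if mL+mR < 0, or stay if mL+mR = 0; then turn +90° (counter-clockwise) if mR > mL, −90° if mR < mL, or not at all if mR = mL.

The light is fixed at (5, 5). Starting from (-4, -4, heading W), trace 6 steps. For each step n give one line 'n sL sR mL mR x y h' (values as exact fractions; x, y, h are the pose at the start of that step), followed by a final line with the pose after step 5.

n=0: pose=(-4,-4,W); sL=40/53, sR=200/157; mL=20/53, mR=11580/8321; mL+mR=14720/8321 → advance +1; mR−mL=8440/8321 → turn +1·90°
n=1: pose=(-5,-4,S); sL=20/17, sR=20/29; mL=10/17, mR=750/493; mL+mR=1040/493 → advance +1; mR−mL=460/493 → turn +1·90°
n=2: pose=(-5,-5,E); sL=200/113, sR=200/233; mL=100/113, mR=57900/26329; mL+mR=81200/26329 → advance +1; mR−mL=34600/26329 → turn +1·90°
n=3: pose=(-4,-5,N); sL=25/26, sR=2; mL=25/52, mR=51/26; mL+mR=127/52 → advance +1; mR−mL=77/52 → turn +1·90°
n=4: pose=(-4,-4,W); sL=40/53, sR=200/157; mL=20/53, mR=11580/8321; mL+mR=14720/8321 → advance +1; mR−mL=8440/8321 → turn +1·90°
n=5: pose=(-5,-4,S); sL=20/17, sR=20/29; mL=10/17, mR=750/493; mL+mR=1040/493 → advance +1; mR−mL=460/493 → turn +1·90°

0 40/53 200/157 20/53 11580/8321 -4 -4 W
1 20/17 20/29 10/17 750/493 -5 -4 S
2 200/113 200/233 100/113 57900/26329 -5 -5 E
3 25/26 2 25/52 51/26 -4 -5 N
4 40/53 200/157 20/53 11580/8321 -4 -4 W
5 20/17 20/29 10/17 750/493 -5 -4 S
final -5 -5 E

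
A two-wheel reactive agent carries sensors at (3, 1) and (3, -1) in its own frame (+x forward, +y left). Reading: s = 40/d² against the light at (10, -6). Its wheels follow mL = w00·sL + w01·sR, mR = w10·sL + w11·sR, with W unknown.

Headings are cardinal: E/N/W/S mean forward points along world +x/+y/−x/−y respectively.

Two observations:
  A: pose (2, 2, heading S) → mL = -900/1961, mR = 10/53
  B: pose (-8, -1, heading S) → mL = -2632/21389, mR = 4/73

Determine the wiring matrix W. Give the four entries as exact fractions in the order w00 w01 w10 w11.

obs A: pose=(2,2,S) → sL=20/37, sR=20/53, mL=-900/1961, mR=10/53
obs B: pose=(-8,-1,S) → sL=40/293, sR=8/73, mL=-2632/21389, mR=4/73
sensor matrix S = [[20/37, 20/53], [40/293, 8/73]]; det S = 323840/41943829
solve [mL_A; mL_B] = S·[w00; w01] and [mR_A; mR_B] = S·[w10; w11]:
  w00 = -1/2, w01 = -1/2, w10 = 0, w11 = 1/2

-1/2 -1/2 0 1/2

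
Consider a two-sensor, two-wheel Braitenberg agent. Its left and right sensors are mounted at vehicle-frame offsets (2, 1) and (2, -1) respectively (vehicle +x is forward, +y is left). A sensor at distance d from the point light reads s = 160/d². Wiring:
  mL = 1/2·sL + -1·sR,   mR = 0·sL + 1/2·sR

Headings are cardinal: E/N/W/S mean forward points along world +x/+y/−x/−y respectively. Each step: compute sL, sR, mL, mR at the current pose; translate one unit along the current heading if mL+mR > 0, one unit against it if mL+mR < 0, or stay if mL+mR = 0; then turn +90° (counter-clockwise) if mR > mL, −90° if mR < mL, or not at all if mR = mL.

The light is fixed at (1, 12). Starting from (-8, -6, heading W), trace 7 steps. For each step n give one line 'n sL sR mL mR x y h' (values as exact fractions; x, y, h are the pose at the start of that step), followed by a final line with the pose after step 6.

n=0: pose=(-8,-6,W); sL=80/241, sR=16/41; mL=-2216/9881, mR=8/41; mL+mR=-288/9881 → advance -1; mR−mL=4144/9881 → turn +1·90°
n=1: pose=(-7,-6,S); sL=160/449, sR=160/481; mL=-33360/215969, mR=80/481; mL+mR=2560/215969 → advance +1; mR−mL=69280/215969 → turn +1·90°
n=2: pose=(-7,-7,E); sL=4/9, sR=40/109; mL=-142/981, mR=20/109; mL+mR=38/981 → advance +1; mR−mL=322/981 → turn +1·90°
n=3: pose=(-6,-7,N); sL=160/353, sR=32/65; mL=-6096/22945, mR=16/65; mL+mR=-448/22945 → advance -1; mR−mL=11744/22945 → turn +1·90°
n=4: pose=(-6,-8,W); sL=80/261, sR=80/221; mL=-12040/57681, mR=40/221; mL+mR=-1600/57681 → advance -1; mR−mL=22480/57681 → turn +1·90°
n=5: pose=(-5,-8,S); sL=160/509, sR=160/533; mL=-38800/271297, mR=80/533; mL+mR=1920/271297 → advance +1; mR−mL=79520/271297 → turn +1·90°
n=6: pose=(-5,-9,E); sL=5/13, sR=8/25; mL=-83/650, mR=4/25; mL+mR=21/650 → advance +1; mR−mL=187/650 → turn +1·90°

0 80/241 16/41 -2216/9881 8/41 -8 -6 W
1 160/449 160/481 -33360/215969 80/481 -7 -6 S
2 4/9 40/109 -142/981 20/109 -7 -7 E
3 160/353 32/65 -6096/22945 16/65 -6 -7 N
4 80/261 80/221 -12040/57681 40/221 -6 -8 W
5 160/509 160/533 -38800/271297 80/533 -5 -8 S
6 5/13 8/25 -83/650 4/25 -5 -9 E
final -4 -9 N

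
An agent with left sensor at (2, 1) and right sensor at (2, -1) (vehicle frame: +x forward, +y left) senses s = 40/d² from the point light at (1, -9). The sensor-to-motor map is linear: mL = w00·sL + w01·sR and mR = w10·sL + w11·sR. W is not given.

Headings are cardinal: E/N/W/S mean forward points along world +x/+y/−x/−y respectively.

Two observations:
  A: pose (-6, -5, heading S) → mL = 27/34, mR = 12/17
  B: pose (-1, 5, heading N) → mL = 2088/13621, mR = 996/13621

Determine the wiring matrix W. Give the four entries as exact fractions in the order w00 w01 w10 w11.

1/2 1/2 1 -1/2

obs A: pose=(-6,-5,S) → sL=1, sR=10/17, mL=27/34, mR=12/17
obs B: pose=(-1,5,N) → sL=8/53, sR=40/257, mL=2088/13621, mR=996/13621
sensor matrix S = [[1, 10/17], [8/53, 40/257]]; det S = 15480/231557
solve [mL_A; mL_B] = S·[w00; w01] and [mR_A; mR_B] = S·[w10; w11]:
  w00 = 1/2, w01 = 1/2, w10 = 1, w11 = -1/2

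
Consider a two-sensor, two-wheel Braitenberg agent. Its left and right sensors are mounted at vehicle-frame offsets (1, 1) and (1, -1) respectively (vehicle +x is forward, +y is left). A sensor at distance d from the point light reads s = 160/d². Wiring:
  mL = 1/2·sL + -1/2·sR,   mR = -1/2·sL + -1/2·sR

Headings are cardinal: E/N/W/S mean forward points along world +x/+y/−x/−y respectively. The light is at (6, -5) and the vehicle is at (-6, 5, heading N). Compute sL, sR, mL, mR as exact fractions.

left sensor world pos  = (-7, 6); dL² = 290
right sensor world pos = (-5, 6); dR² = 242
sL = 160/290 = 16/29
sR = 160/242 = 80/121
mL = 1/2·sL + -1/2·sR = -192/3509
mR = -1/2·sL + -1/2·sR = -2128/3509

16/29 80/121 -192/3509 -2128/3509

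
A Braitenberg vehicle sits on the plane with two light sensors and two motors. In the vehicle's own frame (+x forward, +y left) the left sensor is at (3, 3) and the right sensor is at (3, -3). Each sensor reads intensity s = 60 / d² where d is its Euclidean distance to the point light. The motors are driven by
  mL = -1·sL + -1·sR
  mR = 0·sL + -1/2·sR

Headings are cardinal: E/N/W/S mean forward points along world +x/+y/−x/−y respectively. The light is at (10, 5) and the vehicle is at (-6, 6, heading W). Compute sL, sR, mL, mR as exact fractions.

left sensor world pos  = (-9, 3); dL² = 365
right sensor world pos = (-9, 9); dR² = 377
sL = 60/365 = 12/73
sR = 60/377 = 60/377
mL = -1·sL + -1·sR = -8904/27521
mR = 0·sL + -1/2·sR = -30/377

12/73 60/377 -8904/27521 -30/377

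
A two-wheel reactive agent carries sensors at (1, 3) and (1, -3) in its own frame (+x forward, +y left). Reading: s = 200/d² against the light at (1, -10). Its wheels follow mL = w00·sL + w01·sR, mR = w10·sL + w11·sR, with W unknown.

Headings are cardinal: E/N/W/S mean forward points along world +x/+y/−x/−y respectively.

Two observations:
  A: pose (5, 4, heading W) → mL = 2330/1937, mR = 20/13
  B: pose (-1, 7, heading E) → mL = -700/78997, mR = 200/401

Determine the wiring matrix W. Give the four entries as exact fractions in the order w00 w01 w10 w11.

obs A: pose=(5,4,W) → sL=20/13, sR=100/149, mL=2330/1937, mR=20/13
obs B: pose=(-1,7,E) → sL=200/401, sR=200/197, mL=-700/78997, mR=200/401
sensor matrix S = [[20/13, 100/149], [200/401, 200/197]]; det S = 187776000/153017189
solve [mL_A; mL_B] = S·[w00; w01] and [mR_A; mR_B] = S·[w10; w11]:
  w00 = 1, w01 = -1/2, w10 = 1, w11 = 0

1 -1/2 1 0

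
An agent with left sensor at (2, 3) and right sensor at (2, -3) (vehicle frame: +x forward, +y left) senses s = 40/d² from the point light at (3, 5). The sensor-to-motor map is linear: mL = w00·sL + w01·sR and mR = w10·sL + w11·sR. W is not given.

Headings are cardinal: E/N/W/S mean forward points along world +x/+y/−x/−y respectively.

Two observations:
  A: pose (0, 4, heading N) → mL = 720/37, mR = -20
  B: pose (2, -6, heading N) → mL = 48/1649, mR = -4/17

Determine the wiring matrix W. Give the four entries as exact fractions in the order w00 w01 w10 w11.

-1/2 1/2 0 -1/2

obs A: pose=(0,4,N) → sL=40/37, sR=40, mL=720/37, mR=-20
obs B: pose=(2,-6,N) → sL=40/97, sR=8/17, mL=48/1649, mR=-4/17
sensor matrix S = [[40/37, 40], [40/97, 8/17]]; det S = -975360/61013
solve [mL_A; mL_B] = S·[w00; w01] and [mR_A; mR_B] = S·[w10; w11]:
  w00 = -1/2, w01 = 1/2, w10 = 0, w11 = -1/2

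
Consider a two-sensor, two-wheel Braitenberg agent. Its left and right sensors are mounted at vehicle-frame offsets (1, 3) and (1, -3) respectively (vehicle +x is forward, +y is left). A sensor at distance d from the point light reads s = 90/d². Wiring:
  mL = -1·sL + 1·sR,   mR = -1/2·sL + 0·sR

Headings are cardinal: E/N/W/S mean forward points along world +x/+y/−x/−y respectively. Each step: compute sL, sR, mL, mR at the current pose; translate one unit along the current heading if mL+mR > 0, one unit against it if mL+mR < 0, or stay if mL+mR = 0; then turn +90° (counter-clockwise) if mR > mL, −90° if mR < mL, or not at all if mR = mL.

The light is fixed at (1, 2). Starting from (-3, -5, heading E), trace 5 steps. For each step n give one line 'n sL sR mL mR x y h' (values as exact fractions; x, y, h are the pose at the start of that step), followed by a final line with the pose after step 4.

n=0: pose=(-3,-5,E); sL=18/5, sR=90/109; mL=-1512/545, mR=-9/5; mL+mR=-2493/545 → advance -1; mR−mL=531/545 → turn +1·90°
n=1: pose=(-4,-5,N); sL=9/10, sR=9/4; mL=27/20, mR=-9/20; mL+mR=9/10 → advance +1; mR−mL=-9/5 → turn -1·90°
n=2: pose=(-4,-4,E); sL=18/5, sR=90/97; mL=-1296/485, mR=-9/5; mL+mR=-2169/485 → advance -1; mR−mL=423/485 → turn +1·90°
n=3: pose=(-5,-4,N); sL=45/53, sR=45/17; mL=1620/901, mR=-45/106; mL+mR=2475/1802 → advance +1; mR−mL=-4005/1802 → turn -1·90°
n=4: pose=(-5,-3,E); sL=90/29, sR=90/89; mL=-5400/2581, mR=-45/29; mL+mR=-9405/2581 → advance -1; mR−mL=1395/2581 → turn +1·90°

0 18/5 90/109 -1512/545 -9/5 -3 -5 E
1 9/10 9/4 27/20 -9/20 -4 -5 N
2 18/5 90/97 -1296/485 -9/5 -4 -4 E
3 45/53 45/17 1620/901 -45/106 -5 -4 N
4 90/29 90/89 -5400/2581 -45/29 -5 -3 E
final -6 -3 N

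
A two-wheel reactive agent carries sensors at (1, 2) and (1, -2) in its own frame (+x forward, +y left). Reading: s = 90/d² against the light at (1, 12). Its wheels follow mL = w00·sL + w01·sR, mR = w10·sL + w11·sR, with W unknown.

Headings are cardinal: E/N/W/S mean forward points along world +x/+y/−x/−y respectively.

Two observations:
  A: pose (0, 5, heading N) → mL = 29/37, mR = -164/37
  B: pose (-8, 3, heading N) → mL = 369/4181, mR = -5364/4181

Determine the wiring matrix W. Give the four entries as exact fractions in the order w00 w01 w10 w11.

1 -1/2 -1 -1

obs A: pose=(0,5,N) → sL=2, sR=90/37, mL=29/37, mR=-164/37
obs B: pose=(-8,3,N) → sL=18/37, sR=90/113, mL=369/4181, mR=-5364/4181
sensor matrix S = [[2, 90/37], [18/37, 90/113]]; det S = 63360/154697
solve [mL_A; mL_B] = S·[w00; w01] and [mR_A; mR_B] = S·[w10; w11]:
  w00 = 1, w01 = -1/2, w10 = -1, w11 = -1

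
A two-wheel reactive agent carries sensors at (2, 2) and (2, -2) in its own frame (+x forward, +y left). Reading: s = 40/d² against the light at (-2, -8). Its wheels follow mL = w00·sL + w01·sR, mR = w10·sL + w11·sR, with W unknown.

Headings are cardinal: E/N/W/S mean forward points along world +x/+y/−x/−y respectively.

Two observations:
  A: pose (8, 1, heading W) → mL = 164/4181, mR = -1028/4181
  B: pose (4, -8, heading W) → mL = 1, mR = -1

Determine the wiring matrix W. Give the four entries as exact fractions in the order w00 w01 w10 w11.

-1/2 1 -1 1/2

obs A: pose=(8,1,W) → sL=40/113, sR=8/37, mL=164/4181, mR=-1028/4181
obs B: pose=(4,-8,W) → sL=2, sR=2, mL=1, mR=-1
sensor matrix S = [[40/113, 8/37], [2, 2]]; det S = 1152/4181
solve [mL_A; mL_B] = S·[w00; w01] and [mR_A; mR_B] = S·[w10; w11]:
  w00 = -1/2, w01 = 1, w10 = -1, w11 = 1/2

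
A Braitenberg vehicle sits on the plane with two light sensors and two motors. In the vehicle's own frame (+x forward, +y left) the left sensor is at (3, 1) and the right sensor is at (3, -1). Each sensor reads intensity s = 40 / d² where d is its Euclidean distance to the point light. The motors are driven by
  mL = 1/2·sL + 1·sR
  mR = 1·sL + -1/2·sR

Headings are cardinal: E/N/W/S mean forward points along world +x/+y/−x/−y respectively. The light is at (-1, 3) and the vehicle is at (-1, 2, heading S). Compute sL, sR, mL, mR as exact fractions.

left sensor world pos  = (0, -1); dL² = 17
right sensor world pos = (-2, -1); dR² = 17
sL = 40/17 = 40/17
sR = 40/17 = 40/17
mL = 1/2·sL + 1·sR = 60/17
mR = 1·sL + -1/2·sR = 20/17

40/17 40/17 60/17 20/17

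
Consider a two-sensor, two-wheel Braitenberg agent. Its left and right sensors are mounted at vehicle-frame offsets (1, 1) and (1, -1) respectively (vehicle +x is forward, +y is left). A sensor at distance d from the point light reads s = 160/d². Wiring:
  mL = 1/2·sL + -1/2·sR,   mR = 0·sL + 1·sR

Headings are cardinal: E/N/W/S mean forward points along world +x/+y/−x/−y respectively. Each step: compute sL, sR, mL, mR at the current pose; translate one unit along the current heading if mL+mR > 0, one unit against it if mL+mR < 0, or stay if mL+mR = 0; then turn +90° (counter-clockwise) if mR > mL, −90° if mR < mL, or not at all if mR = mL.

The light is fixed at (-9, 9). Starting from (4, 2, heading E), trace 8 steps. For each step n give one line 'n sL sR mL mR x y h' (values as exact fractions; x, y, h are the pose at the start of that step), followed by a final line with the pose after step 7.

n=0: pose=(4,2,E); sL=20/29, sR=8/13; mL=14/377, mR=8/13; mL+mR=246/377 → advance +1; mR−mL=218/377 → turn +1·90°
n=1: pose=(5,2,N); sL=32/41, sR=160/261; mL=896/10701, mR=160/261; mL+mR=7456/10701 → advance +1; mR−mL=1888/3567 → turn +1·90°
n=2: pose=(5,3,W); sL=80/109, sR=80/97; mL=-480/10573, mR=80/97; mL+mR=8240/10573 → advance +1; mR−mL=9200/10573 → turn +1·90°
n=3: pose=(4,3,S); sL=32/49, sR=160/193; mL=-832/9457, mR=160/193; mL+mR=7008/9457 → advance +1; mR−mL=8672/9457 → turn +1·90°
n=4: pose=(4,2,E); sL=20/29, sR=8/13; mL=14/377, mR=8/13; mL+mR=246/377 → advance +1; mR−mL=218/377 → turn +1·90°
n=5: pose=(5,2,N); sL=32/41, sR=160/261; mL=896/10701, mR=160/261; mL+mR=7456/10701 → advance +1; mR−mL=1888/3567 → turn +1·90°
n=6: pose=(5,3,W); sL=80/109, sR=80/97; mL=-480/10573, mR=80/97; mL+mR=8240/10573 → advance +1; mR−mL=9200/10573 → turn +1·90°
n=7: pose=(4,3,S); sL=32/49, sR=160/193; mL=-832/9457, mR=160/193; mL+mR=7008/9457 → advance +1; mR−mL=8672/9457 → turn +1·90°

0 20/29 8/13 14/377 8/13 4 2 E
1 32/41 160/261 896/10701 160/261 5 2 N
2 80/109 80/97 -480/10573 80/97 5 3 W
3 32/49 160/193 -832/9457 160/193 4 3 S
4 20/29 8/13 14/377 8/13 4 2 E
5 32/41 160/261 896/10701 160/261 5 2 N
6 80/109 80/97 -480/10573 80/97 5 3 W
7 32/49 160/193 -832/9457 160/193 4 3 S
final 4 2 E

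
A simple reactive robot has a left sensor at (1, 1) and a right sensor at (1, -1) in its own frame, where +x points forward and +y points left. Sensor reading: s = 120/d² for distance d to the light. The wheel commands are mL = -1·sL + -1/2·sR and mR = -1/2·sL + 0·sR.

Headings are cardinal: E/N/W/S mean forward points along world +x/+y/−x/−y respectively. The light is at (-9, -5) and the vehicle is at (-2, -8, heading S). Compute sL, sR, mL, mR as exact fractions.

3/2 30/13 -69/26 -3/4

left sensor world pos  = (-1, -9); dL² = 80
right sensor world pos = (-3, -9); dR² = 52
sL = 120/80 = 3/2
sR = 120/52 = 30/13
mL = -1·sL + -1/2·sR = -69/26
mR = -1/2·sL + 0·sR = -3/4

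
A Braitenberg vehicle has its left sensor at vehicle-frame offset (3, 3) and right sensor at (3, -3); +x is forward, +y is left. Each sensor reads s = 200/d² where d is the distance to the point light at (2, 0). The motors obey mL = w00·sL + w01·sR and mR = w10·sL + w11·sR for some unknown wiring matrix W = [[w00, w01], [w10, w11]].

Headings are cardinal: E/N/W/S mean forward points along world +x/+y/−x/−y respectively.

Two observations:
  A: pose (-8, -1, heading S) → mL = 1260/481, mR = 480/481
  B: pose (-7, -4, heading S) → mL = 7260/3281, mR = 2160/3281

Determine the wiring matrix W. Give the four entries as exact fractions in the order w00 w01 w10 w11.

1/2 1 1/2 -1/2

obs A: pose=(-8,-1,S) → sL=40/13, sR=40/37, mL=1260/481, mR=480/481
obs B: pose=(-7,-4,S) → sL=40/17, sR=200/193, mL=7260/3281, mR=2160/3281
sensor matrix S = [[40/13, 40/37], [40/17, 200/193]]; det S = 1017600/1578161
solve [mL_A; mL_B] = S·[w00; w01] and [mR_A; mR_B] = S·[w10; w11]:
  w00 = 1/2, w01 = 1, w10 = 1/2, w11 = -1/2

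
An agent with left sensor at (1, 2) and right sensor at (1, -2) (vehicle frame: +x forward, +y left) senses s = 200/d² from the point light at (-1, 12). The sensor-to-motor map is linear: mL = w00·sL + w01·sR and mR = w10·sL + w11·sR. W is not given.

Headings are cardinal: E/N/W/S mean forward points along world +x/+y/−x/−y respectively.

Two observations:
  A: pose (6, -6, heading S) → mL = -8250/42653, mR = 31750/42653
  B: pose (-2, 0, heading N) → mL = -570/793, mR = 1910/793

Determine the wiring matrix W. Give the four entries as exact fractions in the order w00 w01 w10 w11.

-1 1/2 1/2 1

obs A: pose=(6,-6,S) → sL=100/221, sR=100/193, mL=-8250/42653, mR=31750/42653
obs B: pose=(-2,0,N) → sL=20/13, sR=100/61, mL=-570/793, mR=1910/793
sensor matrix S = [[100/221, 100/193], [20/13, 100/61]]; det S = -144000/2601833
solve [mL_A; mL_B] = S·[w00; w01] and [mR_A; mR_B] = S·[w10; w11]:
  w00 = -1, w01 = 1/2, w10 = 1/2, w11 = 1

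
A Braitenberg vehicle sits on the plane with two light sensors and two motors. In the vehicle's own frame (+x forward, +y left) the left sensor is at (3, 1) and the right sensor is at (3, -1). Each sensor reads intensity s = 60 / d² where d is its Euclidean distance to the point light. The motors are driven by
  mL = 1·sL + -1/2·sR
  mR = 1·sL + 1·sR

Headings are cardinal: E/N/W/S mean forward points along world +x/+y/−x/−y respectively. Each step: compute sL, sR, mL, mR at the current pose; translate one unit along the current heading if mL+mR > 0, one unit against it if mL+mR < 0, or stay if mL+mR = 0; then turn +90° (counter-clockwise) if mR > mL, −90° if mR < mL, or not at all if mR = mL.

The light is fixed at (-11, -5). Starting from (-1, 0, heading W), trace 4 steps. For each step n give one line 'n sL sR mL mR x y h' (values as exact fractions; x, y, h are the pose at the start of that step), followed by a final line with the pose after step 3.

0 12/13 12/17 126/221 360/221 -1 0 W
1 15/26 15/17 30/221 645/442 -2 0 S
2 60/169 20/51 1370/8619 6440/8619 -2 -1 E
3 6/13 6/17 63/221 180/221 -1 -1 N
final -1 0 W

n=0: pose=(-1,0,W); sL=12/13, sR=12/17; mL=126/221, mR=360/221; mL+mR=486/221 → advance +1; mR−mL=18/17 → turn +1·90°
n=1: pose=(-2,0,S); sL=15/26, sR=15/17; mL=30/221, mR=645/442; mL+mR=705/442 → advance +1; mR−mL=45/34 → turn +1·90°
n=2: pose=(-2,-1,E); sL=60/169, sR=20/51; mL=1370/8619, mR=6440/8619; mL+mR=7810/8619 → advance +1; mR−mL=10/17 → turn +1·90°
n=3: pose=(-1,-1,N); sL=6/13, sR=6/17; mL=63/221, mR=180/221; mL+mR=243/221 → advance +1; mR−mL=9/17 → turn +1·90°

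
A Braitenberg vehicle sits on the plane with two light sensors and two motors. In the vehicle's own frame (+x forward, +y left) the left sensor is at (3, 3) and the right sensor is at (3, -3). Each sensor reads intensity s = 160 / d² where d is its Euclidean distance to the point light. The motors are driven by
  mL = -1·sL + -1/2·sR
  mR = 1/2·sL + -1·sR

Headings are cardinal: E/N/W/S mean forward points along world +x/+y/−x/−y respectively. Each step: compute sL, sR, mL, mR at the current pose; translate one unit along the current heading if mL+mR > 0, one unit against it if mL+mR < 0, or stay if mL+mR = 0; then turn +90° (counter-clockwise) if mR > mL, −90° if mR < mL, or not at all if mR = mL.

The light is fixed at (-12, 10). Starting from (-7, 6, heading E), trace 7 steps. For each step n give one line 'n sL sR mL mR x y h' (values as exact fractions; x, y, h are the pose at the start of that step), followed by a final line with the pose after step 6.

0 32/13 160/113 -4656/1469 -272/1469 -7 6 E
1 80 16/5 -408/5 184/5 -8 6 N
2 32/13 32 -240/13 -400/13 -8 5 W
3 20 40/17 -360/17 130/17 -7 5 N
4 32/17 160/13 -1776/221 -2512/221 -7 4 W
5 80/9 16/9 -88/9 8/3 -6 4 N
6 160/109 32/5 -2544/545 -3088/545 -6 3 W
final -5 3 N

n=0: pose=(-7,6,E); sL=32/13, sR=160/113; mL=-4656/1469, mR=-272/1469; mL+mR=-4928/1469 → advance -1; mR−mL=4384/1469 → turn +1·90°
n=1: pose=(-8,6,N); sL=80, sR=16/5; mL=-408/5, mR=184/5; mL+mR=-224/5 → advance -1; mR−mL=592/5 → turn +1·90°
n=2: pose=(-8,5,W); sL=32/13, sR=32; mL=-240/13, mR=-400/13; mL+mR=-640/13 → advance -1; mR−mL=-160/13 → turn -1·90°
n=3: pose=(-7,5,N); sL=20, sR=40/17; mL=-360/17, mR=130/17; mL+mR=-230/17 → advance -1; mR−mL=490/17 → turn +1·90°
n=4: pose=(-7,4,W); sL=32/17, sR=160/13; mL=-1776/221, mR=-2512/221; mL+mR=-4288/221 → advance -1; mR−mL=-736/221 → turn -1·90°
n=5: pose=(-6,4,N); sL=80/9, sR=16/9; mL=-88/9, mR=8/3; mL+mR=-64/9 → advance -1; mR−mL=112/9 → turn +1·90°
n=6: pose=(-6,3,W); sL=160/109, sR=32/5; mL=-2544/545, mR=-3088/545; mL+mR=-5632/545 → advance -1; mR−mL=-544/545 → turn -1·90°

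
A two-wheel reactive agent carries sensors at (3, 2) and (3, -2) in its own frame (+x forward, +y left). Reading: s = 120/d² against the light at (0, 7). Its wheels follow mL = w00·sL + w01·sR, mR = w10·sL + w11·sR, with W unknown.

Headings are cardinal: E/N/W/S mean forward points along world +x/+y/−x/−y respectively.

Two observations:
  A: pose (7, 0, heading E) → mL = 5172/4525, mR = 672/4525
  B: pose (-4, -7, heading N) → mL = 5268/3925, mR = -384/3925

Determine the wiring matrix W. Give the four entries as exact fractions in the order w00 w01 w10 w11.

obs A: pose=(7,0,E) → sL=24/25, sR=120/181, mL=5172/4525, mR=672/4525
obs B: pose=(-4,-7,N) → sL=120/157, sR=24/25, mL=5268/3925, mR=-384/3925
sensor matrix S = [[24/25, 120/181], [120/157, 24/25]]; det S = 7368192/17760625
solve [mL_A; mL_B] = S·[w00; w01] and [mR_A; mR_B] = S·[w10; w11]:
  w00 = 1/2, w01 = 1, w10 = 1/2, w11 = -1/2

1/2 1 1/2 -1/2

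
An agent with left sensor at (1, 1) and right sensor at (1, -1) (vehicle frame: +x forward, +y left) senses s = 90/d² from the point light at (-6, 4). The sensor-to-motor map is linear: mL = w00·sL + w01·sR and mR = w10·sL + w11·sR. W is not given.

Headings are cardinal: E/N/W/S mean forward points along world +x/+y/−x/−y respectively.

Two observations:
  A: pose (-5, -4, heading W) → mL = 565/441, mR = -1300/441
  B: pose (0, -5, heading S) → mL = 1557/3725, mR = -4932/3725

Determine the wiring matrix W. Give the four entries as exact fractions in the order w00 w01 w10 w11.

-1/2 1 -1 -1

obs A: pose=(-5,-4,W) → sL=10/9, sR=90/49, mL=565/441, mR=-1300/441
obs B: pose=(0,-5,S) → sL=90/149, sR=18/25, mL=1557/3725, mR=-4932/3725
sensor matrix S = [[10/9, 90/49], [90/149, 18/25]]; det S = -11296/36505
solve [mL_A; mL_B] = S·[w00; w01] and [mR_A; mR_B] = S·[w10; w11]:
  w00 = -1/2, w01 = 1, w10 = -1, w11 = -1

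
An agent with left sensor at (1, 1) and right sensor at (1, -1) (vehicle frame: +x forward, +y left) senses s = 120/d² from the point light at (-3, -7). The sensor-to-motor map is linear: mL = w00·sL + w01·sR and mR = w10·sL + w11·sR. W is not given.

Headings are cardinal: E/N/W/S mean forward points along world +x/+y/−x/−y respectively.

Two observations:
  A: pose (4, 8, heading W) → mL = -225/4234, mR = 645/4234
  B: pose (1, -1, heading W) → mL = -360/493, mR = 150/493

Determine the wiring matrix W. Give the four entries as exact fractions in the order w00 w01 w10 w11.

obs A: pose=(4,8,W) → sL=15/29, sR=30/73, mL=-225/4234, mR=645/4234
obs B: pose=(1,-1,W) → sL=60/17, sR=60/29, mL=-360/493, mR=150/493
sensor matrix S = [[15/29, 30/73], [60/17, 60/29]]; det S = -396900/1043681
solve [mL_A; mL_B] = S·[w00; w01] and [mR_A; mR_B] = S·[w10; w11]:
  w00 = -1/2, w01 = 1/2, w10 = -1/2, w11 = 1

-1/2 1/2 -1/2 1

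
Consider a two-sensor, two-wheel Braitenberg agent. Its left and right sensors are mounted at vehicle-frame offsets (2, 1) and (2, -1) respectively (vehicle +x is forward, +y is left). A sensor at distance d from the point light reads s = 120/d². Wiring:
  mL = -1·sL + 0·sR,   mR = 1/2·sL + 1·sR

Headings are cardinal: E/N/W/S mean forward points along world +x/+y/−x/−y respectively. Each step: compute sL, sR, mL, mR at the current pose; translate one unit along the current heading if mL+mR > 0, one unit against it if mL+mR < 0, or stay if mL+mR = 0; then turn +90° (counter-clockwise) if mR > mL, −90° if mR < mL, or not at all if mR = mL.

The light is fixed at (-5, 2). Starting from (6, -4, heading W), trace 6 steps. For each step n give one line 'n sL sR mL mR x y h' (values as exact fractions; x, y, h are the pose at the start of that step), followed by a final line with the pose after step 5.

n=0: pose=(6,-4,W); sL=12/13, sR=60/53; mL=-12/13, mR=1098/689; mL+mR=462/689 → advance +1; mR−mL=1734/689 → turn +1·90°
n=1: pose=(5,-4,S); sL=24/37, sR=24/29; mL=-24/37, mR=1236/1073; mL+mR=540/1073 → advance +1; mR−mL=1932/1073 → turn +1·90°
n=2: pose=(5,-5,E); sL=2/3, sR=15/26; mL=-2/3, mR=71/78; mL+mR=19/78 → advance +1; mR−mL=41/26 → turn +1·90°
n=3: pose=(6,-5,N); sL=24/25, sR=120/169; mL=-24/25, mR=5028/4225; mL+mR=972/4225 → advance +1; mR−mL=9084/4225 → turn +1·90°
n=4: pose=(6,-4,W); sL=12/13, sR=60/53; mL=-12/13, mR=1098/689; mL+mR=462/689 → advance +1; mR−mL=1734/689 → turn +1·90°
n=5: pose=(5,-4,S); sL=24/37, sR=24/29; mL=-24/37, mR=1236/1073; mL+mR=540/1073 → advance +1; mR−mL=1932/1073 → turn +1·90°

0 12/13 60/53 -12/13 1098/689 6 -4 W
1 24/37 24/29 -24/37 1236/1073 5 -4 S
2 2/3 15/26 -2/3 71/78 5 -5 E
3 24/25 120/169 -24/25 5028/4225 6 -5 N
4 12/13 60/53 -12/13 1098/689 6 -4 W
5 24/37 24/29 -24/37 1236/1073 5 -4 S
final 5 -5 E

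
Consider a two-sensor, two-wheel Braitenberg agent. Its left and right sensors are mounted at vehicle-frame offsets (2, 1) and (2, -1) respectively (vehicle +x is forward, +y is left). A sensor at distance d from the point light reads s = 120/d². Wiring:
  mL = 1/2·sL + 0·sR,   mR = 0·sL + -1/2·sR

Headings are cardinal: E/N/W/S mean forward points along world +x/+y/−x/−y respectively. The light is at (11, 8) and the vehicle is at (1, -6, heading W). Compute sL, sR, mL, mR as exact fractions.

left sensor world pos  = (-1, -7); dL² = 369
right sensor world pos = (-1, -5); dR² = 313
sL = 120/369 = 40/123
sR = 120/313 = 120/313
mL = 1/2·sL + 0·sR = 20/123
mR = 0·sL + -1/2·sR = -60/313

40/123 120/313 20/123 -60/313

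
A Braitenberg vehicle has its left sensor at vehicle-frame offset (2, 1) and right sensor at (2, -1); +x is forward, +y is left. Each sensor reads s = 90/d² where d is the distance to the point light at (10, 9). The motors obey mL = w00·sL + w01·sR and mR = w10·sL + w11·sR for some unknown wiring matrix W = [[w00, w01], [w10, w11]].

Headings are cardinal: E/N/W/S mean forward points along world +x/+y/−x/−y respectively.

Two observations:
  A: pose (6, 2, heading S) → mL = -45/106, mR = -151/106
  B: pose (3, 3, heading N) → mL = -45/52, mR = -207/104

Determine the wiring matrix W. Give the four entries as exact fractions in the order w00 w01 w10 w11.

0 -1/2 -1 -1/2

obs A: pose=(6,2,S) → sL=1, sR=45/53, mL=-45/106, mR=-151/106
obs B: pose=(3,3,N) → sL=9/8, sR=45/26, mL=-45/52, mR=-207/104
sensor matrix S = [[1, 45/53], [9/8, 45/26]]; det S = 4275/5512
solve [mL_A; mL_B] = S·[w00; w01] and [mR_A; mR_B] = S·[w10; w11]:
  w00 = 0, w01 = -1/2, w10 = -1, w11 = -1/2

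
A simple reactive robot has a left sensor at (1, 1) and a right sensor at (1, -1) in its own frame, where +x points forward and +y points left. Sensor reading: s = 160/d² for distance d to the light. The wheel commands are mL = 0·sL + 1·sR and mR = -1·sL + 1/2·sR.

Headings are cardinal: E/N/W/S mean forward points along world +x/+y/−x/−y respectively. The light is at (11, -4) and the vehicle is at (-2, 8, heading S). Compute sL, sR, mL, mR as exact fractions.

left sensor world pos  = (-1, 7); dL² = 265
right sensor world pos = (-3, 7); dR² = 317
sL = 160/265 = 32/53
sR = 160/317 = 160/317
mL = 0·sL + 1·sR = 160/317
mR = -1·sL + 1/2·sR = -5904/16801

32/53 160/317 160/317 -5904/16801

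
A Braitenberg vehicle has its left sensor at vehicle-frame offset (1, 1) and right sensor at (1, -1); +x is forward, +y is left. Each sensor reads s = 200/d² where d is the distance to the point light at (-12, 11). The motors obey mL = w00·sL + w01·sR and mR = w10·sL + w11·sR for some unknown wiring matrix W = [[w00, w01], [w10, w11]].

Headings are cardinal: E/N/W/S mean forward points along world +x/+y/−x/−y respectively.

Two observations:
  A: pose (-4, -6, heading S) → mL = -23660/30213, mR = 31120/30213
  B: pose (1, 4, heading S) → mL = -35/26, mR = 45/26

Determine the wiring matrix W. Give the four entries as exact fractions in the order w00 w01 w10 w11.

-1/2 -1 1 1

obs A: pose=(-4,-6,S) → sL=40/81, sR=200/373, mL=-23660/30213, mR=31120/30213
obs B: pose=(1,4,S) → sL=10/13, sR=25/26, mL=-35/26, mR=45/26
sensor matrix S = [[40/81, 200/373], [10/13, 25/26]]; det S = 24500/392769
solve [mL_A; mL_B] = S·[w00; w01] and [mR_A; mR_B] = S·[w10; w11]:
  w00 = -1/2, w01 = -1, w10 = 1, w11 = 1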